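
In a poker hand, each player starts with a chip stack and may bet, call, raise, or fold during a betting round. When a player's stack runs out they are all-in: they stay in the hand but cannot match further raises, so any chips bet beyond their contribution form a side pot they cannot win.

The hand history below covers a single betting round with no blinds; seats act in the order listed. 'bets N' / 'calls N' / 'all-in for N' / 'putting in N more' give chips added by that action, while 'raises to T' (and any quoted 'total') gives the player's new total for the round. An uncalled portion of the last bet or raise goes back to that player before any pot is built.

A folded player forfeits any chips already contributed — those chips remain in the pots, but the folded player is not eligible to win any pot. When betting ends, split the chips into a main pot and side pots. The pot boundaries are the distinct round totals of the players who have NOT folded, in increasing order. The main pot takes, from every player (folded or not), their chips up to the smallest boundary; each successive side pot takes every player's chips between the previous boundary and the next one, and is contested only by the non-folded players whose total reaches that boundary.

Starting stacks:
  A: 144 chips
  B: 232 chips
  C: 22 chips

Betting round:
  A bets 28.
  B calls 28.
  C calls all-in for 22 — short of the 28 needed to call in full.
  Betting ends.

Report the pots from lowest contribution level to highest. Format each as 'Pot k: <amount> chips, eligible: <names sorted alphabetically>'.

Pot 1: 66 chips, eligible: A, B, C
Pot 2: 12 chips, eligible: A, B

Derivation:
Contributions: A=28, B=28, C=22
Pot levels (distinct totals of non-folded players): 22, 28
Layer 1-22: 22 each from A, B, C = 22*3 = 66 chips; eligible A, B, C
Layer 23-28: 6 each from A, B = 6*2 = 12 chips; eligible A, B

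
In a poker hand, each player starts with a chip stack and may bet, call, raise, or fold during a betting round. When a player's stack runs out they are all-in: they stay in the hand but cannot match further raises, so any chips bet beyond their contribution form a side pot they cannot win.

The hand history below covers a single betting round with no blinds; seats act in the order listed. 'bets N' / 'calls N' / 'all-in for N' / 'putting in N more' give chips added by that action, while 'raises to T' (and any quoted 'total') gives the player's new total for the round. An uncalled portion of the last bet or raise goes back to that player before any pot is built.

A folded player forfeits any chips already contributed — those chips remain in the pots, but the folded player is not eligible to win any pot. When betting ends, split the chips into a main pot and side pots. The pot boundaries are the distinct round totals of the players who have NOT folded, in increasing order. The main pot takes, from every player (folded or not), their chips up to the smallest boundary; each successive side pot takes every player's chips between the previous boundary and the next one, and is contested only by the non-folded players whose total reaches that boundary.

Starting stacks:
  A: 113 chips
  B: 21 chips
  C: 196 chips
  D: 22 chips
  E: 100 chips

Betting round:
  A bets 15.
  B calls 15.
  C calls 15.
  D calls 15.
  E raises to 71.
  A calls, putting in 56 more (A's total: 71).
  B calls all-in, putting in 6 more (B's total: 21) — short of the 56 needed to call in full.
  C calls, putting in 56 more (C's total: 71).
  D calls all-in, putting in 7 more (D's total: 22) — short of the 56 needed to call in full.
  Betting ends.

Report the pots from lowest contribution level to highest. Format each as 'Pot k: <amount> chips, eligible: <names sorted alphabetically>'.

Contributions: A=71, B=21, C=71, D=22, E=71
Pot levels (distinct totals of non-folded players): 21, 22, 71
Layer 1-21: 21 each from A, B, C, D, E = 21*5 = 105 chips; eligible A, B, C, D, E
Layer 22-22: 1 each from A, C, D, E = 1*4 = 4 chips; eligible A, C, D, E
Layer 23-71: 49 each from A, C, E = 49*3 = 147 chips; eligible A, C, E

Pot 1: 105 chips, eligible: A, B, C, D, E
Pot 2: 4 chips, eligible: A, C, D, E
Pot 3: 147 chips, eligible: A, C, E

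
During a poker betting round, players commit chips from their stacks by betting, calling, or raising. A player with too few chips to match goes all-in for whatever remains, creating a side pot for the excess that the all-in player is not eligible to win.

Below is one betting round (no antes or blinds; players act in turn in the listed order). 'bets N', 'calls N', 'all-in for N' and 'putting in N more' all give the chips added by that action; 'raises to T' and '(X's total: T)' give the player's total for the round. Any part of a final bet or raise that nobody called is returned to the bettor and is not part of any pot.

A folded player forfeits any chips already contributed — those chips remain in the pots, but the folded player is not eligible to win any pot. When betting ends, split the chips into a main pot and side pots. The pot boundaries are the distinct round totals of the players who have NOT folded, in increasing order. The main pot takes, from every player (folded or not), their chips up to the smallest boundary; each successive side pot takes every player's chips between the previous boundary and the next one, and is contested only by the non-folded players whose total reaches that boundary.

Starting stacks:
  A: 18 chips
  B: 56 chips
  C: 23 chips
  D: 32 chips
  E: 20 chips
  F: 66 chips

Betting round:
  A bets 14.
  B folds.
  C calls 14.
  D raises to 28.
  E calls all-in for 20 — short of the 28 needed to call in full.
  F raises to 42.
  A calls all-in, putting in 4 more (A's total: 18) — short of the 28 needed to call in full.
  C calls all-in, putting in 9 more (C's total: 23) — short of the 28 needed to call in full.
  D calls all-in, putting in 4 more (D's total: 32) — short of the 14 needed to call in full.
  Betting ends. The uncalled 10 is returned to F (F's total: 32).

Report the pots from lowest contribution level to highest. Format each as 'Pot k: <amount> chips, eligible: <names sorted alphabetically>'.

Contributions (after 10 returned to F): A=18, C=23, D=32, E=20, F=32
Folded: B
Pot levels (distinct totals of non-folded players): 18, 20, 23, 32
Layer 1-18: 18 each from A, C, D, E, F = 18*5 = 90 chips; eligible A, C, D, E, F
Layer 19-20: 2 each from C, D, E, F = 2*4 = 8 chips; eligible C, D, E, F
Layer 21-23: 3 each from C, D, F = 3*3 = 9 chips; eligible C, D, F
Layer 24-32: 9 each from D, F = 9*2 = 18 chips; eligible D, F

Pot 1: 90 chips, eligible: A, C, D, E, F
Pot 2: 8 chips, eligible: C, D, E, F
Pot 3: 9 chips, eligible: C, D, F
Pot 4: 18 chips, eligible: D, F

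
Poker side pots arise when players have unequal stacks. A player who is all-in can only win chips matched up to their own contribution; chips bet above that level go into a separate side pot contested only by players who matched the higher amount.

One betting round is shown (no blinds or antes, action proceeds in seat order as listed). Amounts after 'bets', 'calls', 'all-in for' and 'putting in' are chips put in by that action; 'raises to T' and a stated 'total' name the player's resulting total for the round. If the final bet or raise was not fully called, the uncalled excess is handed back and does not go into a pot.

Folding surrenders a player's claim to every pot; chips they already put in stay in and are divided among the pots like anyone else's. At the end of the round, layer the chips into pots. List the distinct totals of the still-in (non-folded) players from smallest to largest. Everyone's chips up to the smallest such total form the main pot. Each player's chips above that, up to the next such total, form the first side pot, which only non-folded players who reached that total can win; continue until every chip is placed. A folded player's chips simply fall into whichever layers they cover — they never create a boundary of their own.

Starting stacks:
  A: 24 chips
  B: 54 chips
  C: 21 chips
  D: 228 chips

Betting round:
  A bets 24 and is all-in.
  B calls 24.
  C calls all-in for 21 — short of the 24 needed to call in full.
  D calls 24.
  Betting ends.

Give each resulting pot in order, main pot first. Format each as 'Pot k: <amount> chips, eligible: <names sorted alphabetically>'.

Pot 1: 84 chips, eligible: A, B, C, D
Pot 2: 9 chips, eligible: A, B, D

Derivation:
Contributions: A=24, B=24, C=21, D=24
Pot levels (distinct totals of non-folded players): 21, 24
Layer 1-21: 21 each from A, B, C, D = 21*4 = 84 chips; eligible A, B, C, D
Layer 22-24: 3 each from A, B, D = 3*3 = 9 chips; eligible A, B, D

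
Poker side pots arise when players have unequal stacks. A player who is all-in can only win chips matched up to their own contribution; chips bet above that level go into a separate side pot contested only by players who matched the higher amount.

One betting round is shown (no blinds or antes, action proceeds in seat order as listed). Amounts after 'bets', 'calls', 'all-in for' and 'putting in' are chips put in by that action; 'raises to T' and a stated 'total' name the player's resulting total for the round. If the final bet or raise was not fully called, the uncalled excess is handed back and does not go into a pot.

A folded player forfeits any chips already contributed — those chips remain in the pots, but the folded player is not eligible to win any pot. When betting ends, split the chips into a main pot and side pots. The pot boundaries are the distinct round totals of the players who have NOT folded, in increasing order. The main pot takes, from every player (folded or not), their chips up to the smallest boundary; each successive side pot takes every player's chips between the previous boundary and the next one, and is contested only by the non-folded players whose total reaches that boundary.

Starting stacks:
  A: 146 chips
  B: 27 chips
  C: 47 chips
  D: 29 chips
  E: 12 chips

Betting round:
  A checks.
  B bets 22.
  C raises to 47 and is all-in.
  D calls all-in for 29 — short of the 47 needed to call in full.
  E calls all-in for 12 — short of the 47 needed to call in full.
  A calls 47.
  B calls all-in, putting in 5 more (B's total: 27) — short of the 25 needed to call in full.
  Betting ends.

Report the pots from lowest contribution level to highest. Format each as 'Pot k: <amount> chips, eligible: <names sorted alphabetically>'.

Pot 1: 60 chips, eligible: A, B, C, D, E
Pot 2: 60 chips, eligible: A, B, C, D
Pot 3: 6 chips, eligible: A, C, D
Pot 4: 36 chips, eligible: A, C

Derivation:
Contributions: A=47, B=27, C=47, D=29, E=12
Pot levels (distinct totals of non-folded players): 12, 27, 29, 47
Layer 1-12: 12 each from A, B, C, D, E = 12*5 = 60 chips; eligible A, B, C, D, E
Layer 13-27: 15 each from A, B, C, D = 15*4 = 60 chips; eligible A, B, C, D
Layer 28-29: 2 each from A, C, D = 2*3 = 6 chips; eligible A, C, D
Layer 30-47: 18 each from A, C = 18*2 = 36 chips; eligible A, C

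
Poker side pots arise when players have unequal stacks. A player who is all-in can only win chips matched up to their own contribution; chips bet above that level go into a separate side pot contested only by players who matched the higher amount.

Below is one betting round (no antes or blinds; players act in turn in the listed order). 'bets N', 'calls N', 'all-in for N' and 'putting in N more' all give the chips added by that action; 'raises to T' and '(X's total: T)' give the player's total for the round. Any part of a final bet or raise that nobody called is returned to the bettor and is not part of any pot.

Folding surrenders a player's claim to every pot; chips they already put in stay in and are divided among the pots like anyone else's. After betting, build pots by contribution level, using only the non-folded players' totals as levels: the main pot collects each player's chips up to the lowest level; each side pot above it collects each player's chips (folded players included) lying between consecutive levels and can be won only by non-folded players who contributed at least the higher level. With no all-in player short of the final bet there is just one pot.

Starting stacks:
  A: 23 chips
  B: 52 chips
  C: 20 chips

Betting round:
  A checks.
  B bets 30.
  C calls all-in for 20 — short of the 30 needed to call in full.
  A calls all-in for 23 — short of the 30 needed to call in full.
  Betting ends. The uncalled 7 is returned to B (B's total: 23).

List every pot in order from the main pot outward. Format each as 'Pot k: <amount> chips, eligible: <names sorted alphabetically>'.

Pot 1: 60 chips, eligible: A, B, C
Pot 2: 6 chips, eligible: A, B

Derivation:
Contributions (after 7 returned to B): A=23, B=23, C=20
Pot levels (distinct totals of non-folded players): 20, 23
Layer 1-20: 20 each from A, B, C = 20*3 = 60 chips; eligible A, B, C
Layer 21-23: 3 each from A, B = 3*2 = 6 chips; eligible A, B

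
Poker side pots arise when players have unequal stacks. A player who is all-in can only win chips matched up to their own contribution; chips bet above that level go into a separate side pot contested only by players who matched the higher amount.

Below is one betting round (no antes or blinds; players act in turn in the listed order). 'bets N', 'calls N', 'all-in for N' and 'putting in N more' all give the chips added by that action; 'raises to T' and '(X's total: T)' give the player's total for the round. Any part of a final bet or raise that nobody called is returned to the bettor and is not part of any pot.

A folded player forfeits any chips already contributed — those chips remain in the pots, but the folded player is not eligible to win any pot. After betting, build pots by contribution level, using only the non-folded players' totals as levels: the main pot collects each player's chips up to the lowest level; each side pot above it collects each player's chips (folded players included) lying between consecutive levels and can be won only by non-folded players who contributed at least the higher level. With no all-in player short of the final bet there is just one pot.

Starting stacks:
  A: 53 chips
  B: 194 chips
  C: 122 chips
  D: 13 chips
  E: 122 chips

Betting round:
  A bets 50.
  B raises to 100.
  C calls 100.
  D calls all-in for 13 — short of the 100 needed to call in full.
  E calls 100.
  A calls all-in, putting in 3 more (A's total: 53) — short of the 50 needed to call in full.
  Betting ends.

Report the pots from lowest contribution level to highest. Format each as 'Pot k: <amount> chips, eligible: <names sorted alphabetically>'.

Contributions: A=53, B=100, C=100, D=13, E=100
Pot levels (distinct totals of non-folded players): 13, 53, 100
Layer 1-13: 13 each from A, B, C, D, E = 13*5 = 65 chips; eligible A, B, C, D, E
Layer 14-53: 40 each from A, B, C, E = 40*4 = 160 chips; eligible A, B, C, E
Layer 54-100: 47 each from B, C, E = 47*3 = 141 chips; eligible B, C, E

Pot 1: 65 chips, eligible: A, B, C, D, E
Pot 2: 160 chips, eligible: A, B, C, E
Pot 3: 141 chips, eligible: B, C, E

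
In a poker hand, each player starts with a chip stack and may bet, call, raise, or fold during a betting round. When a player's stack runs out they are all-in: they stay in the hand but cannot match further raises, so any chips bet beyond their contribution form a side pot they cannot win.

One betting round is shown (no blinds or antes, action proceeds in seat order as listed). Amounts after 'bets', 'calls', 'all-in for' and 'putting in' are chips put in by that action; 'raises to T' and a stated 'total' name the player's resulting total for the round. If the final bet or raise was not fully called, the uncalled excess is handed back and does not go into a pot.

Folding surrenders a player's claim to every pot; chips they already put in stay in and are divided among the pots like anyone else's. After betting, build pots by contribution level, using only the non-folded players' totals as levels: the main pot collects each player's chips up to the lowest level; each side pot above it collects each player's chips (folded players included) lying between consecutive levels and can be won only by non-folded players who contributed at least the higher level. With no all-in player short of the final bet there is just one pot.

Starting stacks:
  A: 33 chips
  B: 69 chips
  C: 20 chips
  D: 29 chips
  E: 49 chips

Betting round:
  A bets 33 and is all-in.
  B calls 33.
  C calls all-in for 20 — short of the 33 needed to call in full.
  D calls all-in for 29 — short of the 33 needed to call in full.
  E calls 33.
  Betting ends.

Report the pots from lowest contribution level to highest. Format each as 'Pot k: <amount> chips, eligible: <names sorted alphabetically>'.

Pot 1: 100 chips, eligible: A, B, C, D, E
Pot 2: 36 chips, eligible: A, B, D, E
Pot 3: 12 chips, eligible: A, B, E

Derivation:
Contributions: A=33, B=33, C=20, D=29, E=33
Pot levels (distinct totals of non-folded players): 20, 29, 33
Layer 1-20: 20 each from A, B, C, D, E = 20*5 = 100 chips; eligible A, B, C, D, E
Layer 21-29: 9 each from A, B, D, E = 9*4 = 36 chips; eligible A, B, D, E
Layer 30-33: 4 each from A, B, E = 4*3 = 12 chips; eligible A, B, E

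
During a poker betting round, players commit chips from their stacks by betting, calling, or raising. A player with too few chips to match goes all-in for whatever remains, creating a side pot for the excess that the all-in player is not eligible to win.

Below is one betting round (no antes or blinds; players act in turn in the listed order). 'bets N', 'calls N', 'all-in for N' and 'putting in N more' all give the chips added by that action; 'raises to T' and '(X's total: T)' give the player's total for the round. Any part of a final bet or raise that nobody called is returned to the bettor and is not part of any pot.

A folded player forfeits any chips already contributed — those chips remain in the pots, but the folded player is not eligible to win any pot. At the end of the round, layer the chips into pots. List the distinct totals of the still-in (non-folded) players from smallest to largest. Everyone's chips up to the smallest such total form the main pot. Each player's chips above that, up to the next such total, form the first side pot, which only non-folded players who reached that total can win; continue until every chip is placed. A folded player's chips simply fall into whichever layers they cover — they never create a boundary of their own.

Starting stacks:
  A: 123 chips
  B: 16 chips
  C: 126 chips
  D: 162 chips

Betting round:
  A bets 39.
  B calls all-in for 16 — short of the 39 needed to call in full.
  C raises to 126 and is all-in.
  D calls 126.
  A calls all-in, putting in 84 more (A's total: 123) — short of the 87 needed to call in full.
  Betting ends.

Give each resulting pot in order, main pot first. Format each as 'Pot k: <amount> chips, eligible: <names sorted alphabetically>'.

Pot 1: 64 chips, eligible: A, B, C, D
Pot 2: 321 chips, eligible: A, C, D
Pot 3: 6 chips, eligible: C, D

Derivation:
Contributions: A=123, B=16, C=126, D=126
Pot levels (distinct totals of non-folded players): 16, 123, 126
Layer 1-16: 16 each from A, B, C, D = 16*4 = 64 chips; eligible A, B, C, D
Layer 17-123: 107 each from A, C, D = 107*3 = 321 chips; eligible A, C, D
Layer 124-126: 3 each from C, D = 3*2 = 6 chips; eligible C, D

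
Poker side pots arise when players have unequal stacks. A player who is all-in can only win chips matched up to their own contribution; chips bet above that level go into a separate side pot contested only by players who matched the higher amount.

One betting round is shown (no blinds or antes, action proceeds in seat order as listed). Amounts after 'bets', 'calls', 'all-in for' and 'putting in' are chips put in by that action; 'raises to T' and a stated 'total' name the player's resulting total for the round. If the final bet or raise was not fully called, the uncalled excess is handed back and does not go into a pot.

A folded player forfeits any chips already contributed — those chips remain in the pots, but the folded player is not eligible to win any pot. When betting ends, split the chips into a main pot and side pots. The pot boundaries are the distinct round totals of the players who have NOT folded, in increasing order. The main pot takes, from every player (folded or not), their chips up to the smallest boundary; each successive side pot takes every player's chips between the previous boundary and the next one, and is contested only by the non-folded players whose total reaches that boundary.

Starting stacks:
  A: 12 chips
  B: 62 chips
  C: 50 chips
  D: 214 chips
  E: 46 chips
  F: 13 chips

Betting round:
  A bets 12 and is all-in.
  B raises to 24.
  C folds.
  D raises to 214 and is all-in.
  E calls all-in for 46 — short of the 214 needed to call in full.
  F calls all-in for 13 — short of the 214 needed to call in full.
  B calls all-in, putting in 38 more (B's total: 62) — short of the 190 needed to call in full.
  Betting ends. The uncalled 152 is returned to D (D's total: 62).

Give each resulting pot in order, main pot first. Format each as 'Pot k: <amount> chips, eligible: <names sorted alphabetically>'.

Contributions (after 152 returned to D): A=12, B=62, D=62, E=46, F=13
Folded: C
Pot levels (distinct totals of non-folded players): 12, 13, 46, 62
Layer 1-12: 12 each from A, B, D, E, F = 12*5 = 60 chips; eligible A, B, D, E, F
Layer 13-13: 1 each from B, D, E, F = 1*4 = 4 chips; eligible B, D, E, F
Layer 14-46: 33 each from B, D, E = 33*3 = 99 chips; eligible B, D, E
Layer 47-62: 16 each from B, D = 16*2 = 32 chips; eligible B, D

Pot 1: 60 chips, eligible: A, B, D, E, F
Pot 2: 4 chips, eligible: B, D, E, F
Pot 3: 99 chips, eligible: B, D, E
Pot 4: 32 chips, eligible: B, D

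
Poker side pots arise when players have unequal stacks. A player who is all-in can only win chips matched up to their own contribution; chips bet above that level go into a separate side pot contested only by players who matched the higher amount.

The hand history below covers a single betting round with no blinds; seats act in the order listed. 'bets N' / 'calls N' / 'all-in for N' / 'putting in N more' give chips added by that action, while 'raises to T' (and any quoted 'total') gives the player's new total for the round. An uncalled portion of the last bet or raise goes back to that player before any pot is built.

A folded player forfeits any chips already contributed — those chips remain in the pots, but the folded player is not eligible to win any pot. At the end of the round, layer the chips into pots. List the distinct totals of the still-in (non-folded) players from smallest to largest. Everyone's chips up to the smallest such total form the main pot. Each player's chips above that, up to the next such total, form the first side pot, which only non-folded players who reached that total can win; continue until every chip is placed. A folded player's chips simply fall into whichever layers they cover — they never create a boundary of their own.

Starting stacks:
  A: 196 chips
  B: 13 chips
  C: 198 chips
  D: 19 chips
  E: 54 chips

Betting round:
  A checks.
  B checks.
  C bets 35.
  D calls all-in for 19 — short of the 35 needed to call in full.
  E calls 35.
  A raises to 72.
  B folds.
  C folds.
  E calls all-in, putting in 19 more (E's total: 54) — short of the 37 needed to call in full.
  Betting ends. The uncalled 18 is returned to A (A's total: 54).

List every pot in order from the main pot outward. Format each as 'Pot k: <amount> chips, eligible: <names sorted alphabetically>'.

Contributions (after 18 returned to A): A=54, C=35, D=19, E=54
Folded: B, C
Pot levels (distinct totals of non-folded players): 19, 54
Layer 1-19: 19 each from A, C, D, E = 19*4 = 76 chips; eligible A, D, E
Layer 20-54: A 35 + C 16 + E 35 = 86 chips; eligible A, E

Pot 1: 76 chips, eligible: A, D, E
Pot 2: 86 chips, eligible: A, E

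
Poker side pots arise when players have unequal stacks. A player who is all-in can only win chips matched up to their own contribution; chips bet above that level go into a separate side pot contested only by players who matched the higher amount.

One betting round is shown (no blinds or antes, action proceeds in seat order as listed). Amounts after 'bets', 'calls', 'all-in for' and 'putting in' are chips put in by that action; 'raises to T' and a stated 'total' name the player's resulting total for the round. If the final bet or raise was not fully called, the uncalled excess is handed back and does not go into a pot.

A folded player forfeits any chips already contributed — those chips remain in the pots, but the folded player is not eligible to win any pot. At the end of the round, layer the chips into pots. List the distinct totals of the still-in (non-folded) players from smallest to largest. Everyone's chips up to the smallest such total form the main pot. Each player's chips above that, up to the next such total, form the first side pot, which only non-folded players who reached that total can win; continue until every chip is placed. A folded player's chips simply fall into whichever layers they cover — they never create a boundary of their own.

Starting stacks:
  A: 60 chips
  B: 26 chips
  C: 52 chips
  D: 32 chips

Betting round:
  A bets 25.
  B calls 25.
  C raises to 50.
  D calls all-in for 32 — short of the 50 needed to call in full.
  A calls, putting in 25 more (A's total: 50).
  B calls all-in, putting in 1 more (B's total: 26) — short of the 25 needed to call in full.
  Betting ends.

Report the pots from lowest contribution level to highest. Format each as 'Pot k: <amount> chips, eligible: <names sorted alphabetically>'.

Contributions: A=50, B=26, C=50, D=32
Pot levels (distinct totals of non-folded players): 26, 32, 50
Layer 1-26: 26 each from A, B, C, D = 26*4 = 104 chips; eligible A, B, C, D
Layer 27-32: 6 each from A, C, D = 6*3 = 18 chips; eligible A, C, D
Layer 33-50: 18 each from A, C = 18*2 = 36 chips; eligible A, C

Pot 1: 104 chips, eligible: A, B, C, D
Pot 2: 18 chips, eligible: A, C, D
Pot 3: 36 chips, eligible: A, C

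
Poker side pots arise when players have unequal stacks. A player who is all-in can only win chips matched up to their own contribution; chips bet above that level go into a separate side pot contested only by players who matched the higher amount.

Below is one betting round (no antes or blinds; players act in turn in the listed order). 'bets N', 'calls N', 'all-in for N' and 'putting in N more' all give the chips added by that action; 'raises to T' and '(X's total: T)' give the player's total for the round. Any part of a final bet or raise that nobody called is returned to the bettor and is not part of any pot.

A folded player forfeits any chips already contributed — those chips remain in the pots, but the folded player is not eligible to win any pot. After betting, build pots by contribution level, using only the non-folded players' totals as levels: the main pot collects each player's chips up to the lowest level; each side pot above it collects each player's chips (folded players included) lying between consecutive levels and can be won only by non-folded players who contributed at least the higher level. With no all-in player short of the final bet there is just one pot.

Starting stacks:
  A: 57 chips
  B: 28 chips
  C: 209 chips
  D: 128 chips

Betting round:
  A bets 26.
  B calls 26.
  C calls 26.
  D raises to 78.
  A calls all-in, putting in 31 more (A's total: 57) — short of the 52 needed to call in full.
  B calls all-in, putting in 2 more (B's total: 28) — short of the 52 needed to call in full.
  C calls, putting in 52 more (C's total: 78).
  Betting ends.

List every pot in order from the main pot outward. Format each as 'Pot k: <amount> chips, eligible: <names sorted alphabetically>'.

Pot 1: 112 chips, eligible: A, B, C, D
Pot 2: 87 chips, eligible: A, C, D
Pot 3: 42 chips, eligible: C, D

Derivation:
Contributions: A=57, B=28, C=78, D=78
Pot levels (distinct totals of non-folded players): 28, 57, 78
Layer 1-28: 28 each from A, B, C, D = 28*4 = 112 chips; eligible A, B, C, D
Layer 29-57: 29 each from A, C, D = 29*3 = 87 chips; eligible A, C, D
Layer 58-78: 21 each from C, D = 21*2 = 42 chips; eligible C, D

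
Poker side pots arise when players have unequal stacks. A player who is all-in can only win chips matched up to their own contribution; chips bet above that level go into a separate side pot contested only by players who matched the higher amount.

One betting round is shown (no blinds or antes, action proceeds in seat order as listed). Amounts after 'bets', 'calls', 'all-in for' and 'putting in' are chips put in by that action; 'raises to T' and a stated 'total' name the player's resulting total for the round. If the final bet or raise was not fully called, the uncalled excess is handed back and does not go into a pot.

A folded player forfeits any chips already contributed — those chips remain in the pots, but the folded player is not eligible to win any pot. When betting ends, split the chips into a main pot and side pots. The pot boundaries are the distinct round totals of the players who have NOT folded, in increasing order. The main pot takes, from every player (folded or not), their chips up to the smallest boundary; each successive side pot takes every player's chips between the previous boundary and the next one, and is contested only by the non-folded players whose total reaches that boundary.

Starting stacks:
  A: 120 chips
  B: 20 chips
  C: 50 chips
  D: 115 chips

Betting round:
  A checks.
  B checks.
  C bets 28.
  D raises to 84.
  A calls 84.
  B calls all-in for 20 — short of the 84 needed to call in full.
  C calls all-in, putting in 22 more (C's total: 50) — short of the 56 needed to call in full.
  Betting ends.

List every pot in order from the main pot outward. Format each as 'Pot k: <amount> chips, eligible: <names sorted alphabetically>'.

Contributions: A=84, B=20, C=50, D=84
Pot levels (distinct totals of non-folded players): 20, 50, 84
Layer 1-20: 20 each from A, B, C, D = 20*4 = 80 chips; eligible A, B, C, D
Layer 21-50: 30 each from A, C, D = 30*3 = 90 chips; eligible A, C, D
Layer 51-84: 34 each from A, D = 34*2 = 68 chips; eligible A, D

Pot 1: 80 chips, eligible: A, B, C, D
Pot 2: 90 chips, eligible: A, C, D
Pot 3: 68 chips, eligible: A, D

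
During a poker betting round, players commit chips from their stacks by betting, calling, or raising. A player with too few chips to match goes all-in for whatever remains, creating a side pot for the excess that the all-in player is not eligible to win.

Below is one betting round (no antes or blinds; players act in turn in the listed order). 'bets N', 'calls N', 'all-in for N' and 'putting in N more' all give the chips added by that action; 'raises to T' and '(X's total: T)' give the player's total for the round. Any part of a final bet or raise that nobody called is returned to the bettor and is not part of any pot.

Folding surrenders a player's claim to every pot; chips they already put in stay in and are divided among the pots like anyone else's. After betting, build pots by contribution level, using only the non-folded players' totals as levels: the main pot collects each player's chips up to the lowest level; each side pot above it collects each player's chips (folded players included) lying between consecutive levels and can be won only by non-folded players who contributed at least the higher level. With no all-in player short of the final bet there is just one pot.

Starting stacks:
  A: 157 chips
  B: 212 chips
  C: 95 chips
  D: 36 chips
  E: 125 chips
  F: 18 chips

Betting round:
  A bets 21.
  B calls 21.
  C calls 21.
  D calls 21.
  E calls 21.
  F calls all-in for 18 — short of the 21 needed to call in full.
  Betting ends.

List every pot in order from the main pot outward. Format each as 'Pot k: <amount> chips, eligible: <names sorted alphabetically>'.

Pot 1: 108 chips, eligible: A, B, C, D, E, F
Pot 2: 15 chips, eligible: A, B, C, D, E

Derivation:
Contributions: A=21, B=21, C=21, D=21, E=21, F=18
Pot levels (distinct totals of non-folded players): 18, 21
Layer 1-18: 18 each from A, B, C, D, E, F = 18*6 = 108 chips; eligible A, B, C, D, E, F
Layer 19-21: 3 each from A, B, C, D, E = 3*5 = 15 chips; eligible A, B, C, D, E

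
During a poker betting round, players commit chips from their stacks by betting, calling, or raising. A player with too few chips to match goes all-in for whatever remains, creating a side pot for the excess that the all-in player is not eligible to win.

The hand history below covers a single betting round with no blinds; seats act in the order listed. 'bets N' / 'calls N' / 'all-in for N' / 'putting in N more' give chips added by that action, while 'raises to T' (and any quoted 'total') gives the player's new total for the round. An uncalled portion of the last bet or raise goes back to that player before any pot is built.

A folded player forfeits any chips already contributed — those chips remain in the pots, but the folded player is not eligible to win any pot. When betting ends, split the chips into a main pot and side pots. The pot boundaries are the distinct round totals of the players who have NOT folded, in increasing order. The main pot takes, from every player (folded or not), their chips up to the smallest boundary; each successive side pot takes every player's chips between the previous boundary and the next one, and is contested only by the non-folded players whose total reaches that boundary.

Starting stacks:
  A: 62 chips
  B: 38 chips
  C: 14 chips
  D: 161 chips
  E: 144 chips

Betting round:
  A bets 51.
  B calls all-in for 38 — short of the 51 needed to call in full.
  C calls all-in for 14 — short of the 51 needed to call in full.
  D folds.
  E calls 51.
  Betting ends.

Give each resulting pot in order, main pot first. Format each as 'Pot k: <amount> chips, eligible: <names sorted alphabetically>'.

Pot 1: 56 chips, eligible: A, B, C, E
Pot 2: 72 chips, eligible: A, B, E
Pot 3: 26 chips, eligible: A, E

Derivation:
Contributions: A=51, B=38, C=14, E=51
Folded: D
Pot levels (distinct totals of non-folded players): 14, 38, 51
Layer 1-14: 14 each from A, B, C, E = 14*4 = 56 chips; eligible A, B, C, E
Layer 15-38: 24 each from A, B, E = 24*3 = 72 chips; eligible A, B, E
Layer 39-51: 13 each from A, E = 13*2 = 26 chips; eligible A, E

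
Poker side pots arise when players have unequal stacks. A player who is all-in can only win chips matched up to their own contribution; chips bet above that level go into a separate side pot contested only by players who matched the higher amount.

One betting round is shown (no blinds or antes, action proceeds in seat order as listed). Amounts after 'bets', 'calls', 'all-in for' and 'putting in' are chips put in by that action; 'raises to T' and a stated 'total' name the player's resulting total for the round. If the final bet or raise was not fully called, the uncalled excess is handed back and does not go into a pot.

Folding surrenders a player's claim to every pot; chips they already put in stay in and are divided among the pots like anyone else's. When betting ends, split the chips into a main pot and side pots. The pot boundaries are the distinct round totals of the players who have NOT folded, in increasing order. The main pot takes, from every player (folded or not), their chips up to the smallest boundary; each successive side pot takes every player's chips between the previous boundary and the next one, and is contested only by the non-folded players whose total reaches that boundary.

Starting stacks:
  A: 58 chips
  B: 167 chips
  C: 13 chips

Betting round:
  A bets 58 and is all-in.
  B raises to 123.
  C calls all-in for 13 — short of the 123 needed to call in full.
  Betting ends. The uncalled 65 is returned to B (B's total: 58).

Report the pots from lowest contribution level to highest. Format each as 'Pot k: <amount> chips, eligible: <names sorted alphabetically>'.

Pot 1: 39 chips, eligible: A, B, C
Pot 2: 90 chips, eligible: A, B

Derivation:
Contributions (after 65 returned to B): A=58, B=58, C=13
Pot levels (distinct totals of non-folded players): 13, 58
Layer 1-13: 13 each from A, B, C = 13*3 = 39 chips; eligible A, B, C
Layer 14-58: 45 each from A, B = 45*2 = 90 chips; eligible A, B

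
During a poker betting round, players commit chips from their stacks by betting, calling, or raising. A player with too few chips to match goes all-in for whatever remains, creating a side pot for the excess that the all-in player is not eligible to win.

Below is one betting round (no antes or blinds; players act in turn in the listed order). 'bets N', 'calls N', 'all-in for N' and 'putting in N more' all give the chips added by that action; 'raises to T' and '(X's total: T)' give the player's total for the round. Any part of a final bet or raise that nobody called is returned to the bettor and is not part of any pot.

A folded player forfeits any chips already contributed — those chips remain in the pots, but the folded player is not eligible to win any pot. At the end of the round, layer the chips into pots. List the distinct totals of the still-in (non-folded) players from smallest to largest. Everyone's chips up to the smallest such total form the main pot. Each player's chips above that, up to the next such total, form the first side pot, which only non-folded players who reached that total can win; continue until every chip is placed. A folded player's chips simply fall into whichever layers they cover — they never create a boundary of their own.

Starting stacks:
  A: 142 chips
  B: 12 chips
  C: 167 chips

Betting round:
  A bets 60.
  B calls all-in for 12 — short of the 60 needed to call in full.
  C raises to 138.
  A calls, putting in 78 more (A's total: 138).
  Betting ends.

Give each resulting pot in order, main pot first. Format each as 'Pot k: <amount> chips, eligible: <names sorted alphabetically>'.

Contributions: A=138, B=12, C=138
Pot levels (distinct totals of non-folded players): 12, 138
Layer 1-12: 12 each from A, B, C = 12*3 = 36 chips; eligible A, B, C
Layer 13-138: 126 each from A, C = 126*2 = 252 chips; eligible A, C

Pot 1: 36 chips, eligible: A, B, C
Pot 2: 252 chips, eligible: A, C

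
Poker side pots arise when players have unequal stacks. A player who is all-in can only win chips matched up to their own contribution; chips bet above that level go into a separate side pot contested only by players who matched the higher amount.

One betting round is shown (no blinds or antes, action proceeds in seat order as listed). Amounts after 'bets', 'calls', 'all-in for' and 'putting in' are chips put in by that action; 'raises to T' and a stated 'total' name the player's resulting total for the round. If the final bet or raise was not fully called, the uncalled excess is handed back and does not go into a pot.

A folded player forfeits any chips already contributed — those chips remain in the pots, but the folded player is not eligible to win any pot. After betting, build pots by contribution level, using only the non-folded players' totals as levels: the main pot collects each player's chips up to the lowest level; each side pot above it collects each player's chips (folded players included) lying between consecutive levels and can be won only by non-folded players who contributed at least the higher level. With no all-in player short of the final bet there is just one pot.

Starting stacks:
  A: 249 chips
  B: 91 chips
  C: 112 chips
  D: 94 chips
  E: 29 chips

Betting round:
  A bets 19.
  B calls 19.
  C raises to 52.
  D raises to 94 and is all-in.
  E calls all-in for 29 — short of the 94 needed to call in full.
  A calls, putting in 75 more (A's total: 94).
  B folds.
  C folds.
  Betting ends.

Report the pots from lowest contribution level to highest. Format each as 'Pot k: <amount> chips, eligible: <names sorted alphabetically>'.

Pot 1: 135 chips, eligible: A, D, E
Pot 2: 153 chips, eligible: A, D

Derivation:
Contributions: A=94, B=19, C=52, D=94, E=29
Folded: B, C
Pot levels (distinct totals of non-folded players): 29, 94
Layer 1-29: A 29 + B 19 + C 29 + D 29 + E 29 = 135 chips; eligible A, D, E
Layer 30-94: A 65 + C 23 + D 65 = 153 chips; eligible A, D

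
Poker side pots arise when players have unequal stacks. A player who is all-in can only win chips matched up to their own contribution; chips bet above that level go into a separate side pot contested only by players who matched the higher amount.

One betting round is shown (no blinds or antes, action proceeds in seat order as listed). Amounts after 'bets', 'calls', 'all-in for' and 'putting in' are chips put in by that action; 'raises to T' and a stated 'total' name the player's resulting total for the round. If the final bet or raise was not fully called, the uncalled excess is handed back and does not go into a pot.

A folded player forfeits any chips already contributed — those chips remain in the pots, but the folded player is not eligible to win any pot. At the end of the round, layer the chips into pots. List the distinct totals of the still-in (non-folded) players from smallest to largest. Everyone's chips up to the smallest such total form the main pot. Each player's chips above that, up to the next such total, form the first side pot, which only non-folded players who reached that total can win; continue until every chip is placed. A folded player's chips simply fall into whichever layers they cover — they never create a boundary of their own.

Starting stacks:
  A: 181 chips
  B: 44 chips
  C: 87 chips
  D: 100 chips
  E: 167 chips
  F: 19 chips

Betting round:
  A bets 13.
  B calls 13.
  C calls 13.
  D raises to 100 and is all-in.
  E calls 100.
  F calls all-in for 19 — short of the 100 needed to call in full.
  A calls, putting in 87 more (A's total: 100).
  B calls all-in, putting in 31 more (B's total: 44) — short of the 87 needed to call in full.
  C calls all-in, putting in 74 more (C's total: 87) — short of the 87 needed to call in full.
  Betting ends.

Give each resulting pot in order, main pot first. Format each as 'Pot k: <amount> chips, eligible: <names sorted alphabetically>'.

Contributions: A=100, B=44, C=87, D=100, E=100, F=19
Pot levels (distinct totals of non-folded players): 19, 44, 87, 100
Layer 1-19: 19 each from A, B, C, D, E, F = 19*6 = 114 chips; eligible A, B, C, D, E, F
Layer 20-44: 25 each from A, B, C, D, E = 25*5 = 125 chips; eligible A, B, C, D, E
Layer 45-87: 43 each from A, C, D, E = 43*4 = 172 chips; eligible A, C, D, E
Layer 88-100: 13 each from A, D, E = 13*3 = 39 chips; eligible A, D, E

Pot 1: 114 chips, eligible: A, B, C, D, E, F
Pot 2: 125 chips, eligible: A, B, C, D, E
Pot 3: 172 chips, eligible: A, C, D, E
Pot 4: 39 chips, eligible: A, D, E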